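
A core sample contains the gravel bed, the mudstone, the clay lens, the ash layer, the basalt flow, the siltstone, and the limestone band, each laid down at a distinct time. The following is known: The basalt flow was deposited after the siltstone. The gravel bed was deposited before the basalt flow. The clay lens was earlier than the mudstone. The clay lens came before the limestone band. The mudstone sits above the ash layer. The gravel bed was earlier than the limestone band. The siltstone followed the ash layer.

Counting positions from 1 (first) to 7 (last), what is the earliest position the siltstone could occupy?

The ash layer must come before the siltstone — 1 forced predecessor.
Nothing else is forced ahead of the siltstone, so its earliest slot is position 1 + 1 = 2.

2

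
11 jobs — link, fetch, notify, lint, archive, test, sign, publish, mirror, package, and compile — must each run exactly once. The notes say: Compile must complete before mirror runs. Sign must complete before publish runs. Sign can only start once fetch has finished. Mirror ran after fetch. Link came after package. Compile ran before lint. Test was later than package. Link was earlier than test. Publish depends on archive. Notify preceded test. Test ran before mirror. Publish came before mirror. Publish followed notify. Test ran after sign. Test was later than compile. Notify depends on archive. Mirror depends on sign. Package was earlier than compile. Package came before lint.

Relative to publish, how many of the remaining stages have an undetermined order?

5

Forced before publish: archive, fetch, notify, and sign; forced after publish: mirror.
That leaves compile, link, lint, package, and test with no forced order relative to publish — 5.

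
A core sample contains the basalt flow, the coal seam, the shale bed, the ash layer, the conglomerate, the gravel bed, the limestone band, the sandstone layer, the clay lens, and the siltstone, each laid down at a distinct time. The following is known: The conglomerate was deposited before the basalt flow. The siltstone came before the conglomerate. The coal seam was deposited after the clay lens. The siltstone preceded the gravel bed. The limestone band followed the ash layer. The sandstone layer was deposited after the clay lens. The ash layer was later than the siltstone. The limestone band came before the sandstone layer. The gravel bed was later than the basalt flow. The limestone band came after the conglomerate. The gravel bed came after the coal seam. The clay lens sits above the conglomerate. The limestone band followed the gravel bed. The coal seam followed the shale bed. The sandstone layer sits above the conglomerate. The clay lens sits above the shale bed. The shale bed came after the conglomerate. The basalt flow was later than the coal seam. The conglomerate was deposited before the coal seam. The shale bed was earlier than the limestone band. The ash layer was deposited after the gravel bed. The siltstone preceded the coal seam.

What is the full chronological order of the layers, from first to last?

The constraints fix every adjacent pair, so only one ordering works:
the siltstone → the conglomerate → the shale bed → the clay lens → the coal seam → the basalt flow → the gravel bed → the ash layer → the limestone band → the sandstone layer.

the siltstone, the conglomerate, the shale bed, the clay lens, the coal seam, the basalt flow, the gravel bed, the ash layer, the limestone band, the sandstone layer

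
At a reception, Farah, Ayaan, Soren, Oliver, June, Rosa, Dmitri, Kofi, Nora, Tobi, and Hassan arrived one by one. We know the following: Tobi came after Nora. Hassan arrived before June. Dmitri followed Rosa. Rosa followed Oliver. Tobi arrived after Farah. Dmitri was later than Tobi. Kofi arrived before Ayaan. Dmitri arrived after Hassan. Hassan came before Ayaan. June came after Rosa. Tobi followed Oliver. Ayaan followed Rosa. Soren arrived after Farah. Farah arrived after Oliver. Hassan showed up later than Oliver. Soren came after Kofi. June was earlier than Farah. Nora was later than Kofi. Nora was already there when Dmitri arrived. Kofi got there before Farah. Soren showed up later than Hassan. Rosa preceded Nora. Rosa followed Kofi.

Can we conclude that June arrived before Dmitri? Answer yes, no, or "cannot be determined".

yes

Chain the constraints: June → Farah → Tobi → Dmitri. Each link is directly stated, so June comes before Dmitri.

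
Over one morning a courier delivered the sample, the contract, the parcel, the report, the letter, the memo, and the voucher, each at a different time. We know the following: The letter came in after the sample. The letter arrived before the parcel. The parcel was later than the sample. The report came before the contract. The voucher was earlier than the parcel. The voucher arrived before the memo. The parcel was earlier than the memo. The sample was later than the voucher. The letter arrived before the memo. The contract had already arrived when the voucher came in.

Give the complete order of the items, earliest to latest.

The constraints fix every adjacent pair, so only one ordering works:
the report → the contract → the voucher → the sample → the letter → the parcel → the memo.

the report, the contract, the voucher, the sample, the letter, the parcel, the memo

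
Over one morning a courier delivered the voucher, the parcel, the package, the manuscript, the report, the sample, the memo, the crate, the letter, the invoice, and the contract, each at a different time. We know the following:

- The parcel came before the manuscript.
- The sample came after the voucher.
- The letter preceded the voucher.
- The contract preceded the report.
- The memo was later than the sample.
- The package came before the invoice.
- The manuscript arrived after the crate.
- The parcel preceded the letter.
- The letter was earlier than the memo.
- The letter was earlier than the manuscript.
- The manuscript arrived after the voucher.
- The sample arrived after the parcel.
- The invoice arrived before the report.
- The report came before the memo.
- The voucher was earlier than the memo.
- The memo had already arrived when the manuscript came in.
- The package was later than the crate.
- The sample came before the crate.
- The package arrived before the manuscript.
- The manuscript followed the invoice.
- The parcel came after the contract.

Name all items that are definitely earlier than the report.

Directly stated before the report: the contract and the invoice.
The crate reaches the report via the crate → the package → the invoice → the report.
The letter reaches the report via the letter → the voucher → the sample → the crate → the package → the invoice → the report.
The package reaches the report via the package → the invoice → the report.
Likewise the parcel, the sample, and the voucher each reach the report by chaining the stated constraints.
No chain forces the memo (or any of the others) ahead of the report.

the contract, the crate, the invoice, the letter, the package, the parcel, the sample, the voucher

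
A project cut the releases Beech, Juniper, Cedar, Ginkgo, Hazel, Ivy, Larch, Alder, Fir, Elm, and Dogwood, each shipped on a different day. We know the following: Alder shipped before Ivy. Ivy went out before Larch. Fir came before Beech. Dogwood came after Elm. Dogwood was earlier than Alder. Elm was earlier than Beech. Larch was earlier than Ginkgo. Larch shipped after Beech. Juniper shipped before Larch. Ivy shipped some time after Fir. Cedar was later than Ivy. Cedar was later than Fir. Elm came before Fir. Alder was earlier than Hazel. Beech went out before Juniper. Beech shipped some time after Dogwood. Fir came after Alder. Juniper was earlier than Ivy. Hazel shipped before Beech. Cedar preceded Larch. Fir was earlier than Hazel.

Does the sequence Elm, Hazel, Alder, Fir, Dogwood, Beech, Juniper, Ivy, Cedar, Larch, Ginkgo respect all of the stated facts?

The constraints require Dogwood before Alder, but in the proposed sequence Alder appears ahead of Dogwood. That one violation is enough.

no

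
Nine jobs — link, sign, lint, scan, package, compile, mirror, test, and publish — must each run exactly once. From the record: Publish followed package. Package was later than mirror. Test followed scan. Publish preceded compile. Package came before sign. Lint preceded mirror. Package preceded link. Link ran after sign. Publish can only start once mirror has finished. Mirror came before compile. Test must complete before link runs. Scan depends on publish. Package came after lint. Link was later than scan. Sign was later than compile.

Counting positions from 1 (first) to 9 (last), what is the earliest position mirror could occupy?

Lint must come before mirror — 1 forced predecessor.
Nothing else is forced ahead of mirror, so its earliest slot is position 1 + 1 = 2.

2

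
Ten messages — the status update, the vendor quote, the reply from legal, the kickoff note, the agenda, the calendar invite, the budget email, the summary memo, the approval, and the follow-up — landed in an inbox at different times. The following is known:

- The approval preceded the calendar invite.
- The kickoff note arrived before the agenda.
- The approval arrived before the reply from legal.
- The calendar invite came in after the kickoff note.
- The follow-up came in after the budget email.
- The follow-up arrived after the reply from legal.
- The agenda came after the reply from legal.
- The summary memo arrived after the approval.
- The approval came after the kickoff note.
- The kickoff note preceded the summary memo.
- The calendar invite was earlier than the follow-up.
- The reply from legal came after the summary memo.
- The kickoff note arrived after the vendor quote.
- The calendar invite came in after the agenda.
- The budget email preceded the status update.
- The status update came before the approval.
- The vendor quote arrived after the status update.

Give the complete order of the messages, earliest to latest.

The constraints fix every adjacent pair, so only one ordering works:
the budget email → the status update → the vendor quote → the kickoff note → the approval → the summary memo → the reply from legal → the agenda → the calendar invite → the follow-up.

the budget email, the status update, the vendor quote, the kickoff note, the approval, the summary memo, the reply from legal, the agenda, the calendar invite, the follow-up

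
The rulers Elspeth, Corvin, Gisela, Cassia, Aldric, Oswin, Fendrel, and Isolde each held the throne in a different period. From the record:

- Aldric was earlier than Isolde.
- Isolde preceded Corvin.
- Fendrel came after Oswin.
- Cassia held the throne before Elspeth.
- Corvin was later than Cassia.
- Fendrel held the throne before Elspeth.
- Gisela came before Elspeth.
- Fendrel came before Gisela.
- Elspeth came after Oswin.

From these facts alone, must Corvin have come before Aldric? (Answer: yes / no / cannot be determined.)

Tracing the constraints gives Aldric → Isolde → Corvin, so Aldric must come before Corvin.
That means Corvin cannot be before Aldric.

no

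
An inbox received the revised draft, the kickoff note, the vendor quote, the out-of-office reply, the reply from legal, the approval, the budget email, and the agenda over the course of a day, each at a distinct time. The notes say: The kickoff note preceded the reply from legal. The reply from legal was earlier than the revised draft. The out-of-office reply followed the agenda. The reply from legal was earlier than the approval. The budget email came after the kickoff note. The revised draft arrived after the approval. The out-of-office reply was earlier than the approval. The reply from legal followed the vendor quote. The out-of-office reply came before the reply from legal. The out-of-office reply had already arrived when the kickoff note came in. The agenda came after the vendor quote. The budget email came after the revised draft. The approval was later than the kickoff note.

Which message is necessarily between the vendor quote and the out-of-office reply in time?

the agenda

Tracing the constraints gives the vendor quote → the agenda → the out-of-office reply, so the agenda sits after the vendor quote and before the out-of-office reply.
No other message is forced both after the vendor quote and before the out-of-office reply.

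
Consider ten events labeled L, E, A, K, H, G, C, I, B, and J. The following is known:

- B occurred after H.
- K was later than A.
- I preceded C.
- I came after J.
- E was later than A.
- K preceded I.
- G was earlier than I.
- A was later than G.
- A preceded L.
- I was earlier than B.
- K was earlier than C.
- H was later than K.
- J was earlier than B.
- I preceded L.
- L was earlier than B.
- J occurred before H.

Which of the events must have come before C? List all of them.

Directly stated before C: I and K.
A reaches C via A → K → C.
G reaches C via G → I → C.
J reaches C via J → I → C.

A, G, I, J, K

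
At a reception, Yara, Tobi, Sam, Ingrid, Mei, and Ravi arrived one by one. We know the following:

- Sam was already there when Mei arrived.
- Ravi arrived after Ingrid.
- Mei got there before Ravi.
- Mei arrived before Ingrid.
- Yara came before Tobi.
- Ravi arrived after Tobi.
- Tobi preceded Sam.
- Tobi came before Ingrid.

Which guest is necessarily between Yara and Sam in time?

Tracing the constraints gives Yara → Tobi → Sam, so Tobi sits after Yara and before Sam.
No other guest is forced both after Yara and before Sam.

Tobi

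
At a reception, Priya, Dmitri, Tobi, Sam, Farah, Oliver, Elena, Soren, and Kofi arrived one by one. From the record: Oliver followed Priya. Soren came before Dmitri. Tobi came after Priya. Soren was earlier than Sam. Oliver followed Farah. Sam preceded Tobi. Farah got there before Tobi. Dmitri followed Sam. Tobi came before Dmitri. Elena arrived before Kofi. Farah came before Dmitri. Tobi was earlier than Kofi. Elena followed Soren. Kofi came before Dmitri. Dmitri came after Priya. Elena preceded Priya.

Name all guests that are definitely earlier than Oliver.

Elena, Farah, Priya, Soren

Directly stated before Oliver: Farah and Priya.
Elena reaches Oliver via Elena → Priya → Oliver.
Soren reaches Oliver via Soren → Elena → Priya → Oliver.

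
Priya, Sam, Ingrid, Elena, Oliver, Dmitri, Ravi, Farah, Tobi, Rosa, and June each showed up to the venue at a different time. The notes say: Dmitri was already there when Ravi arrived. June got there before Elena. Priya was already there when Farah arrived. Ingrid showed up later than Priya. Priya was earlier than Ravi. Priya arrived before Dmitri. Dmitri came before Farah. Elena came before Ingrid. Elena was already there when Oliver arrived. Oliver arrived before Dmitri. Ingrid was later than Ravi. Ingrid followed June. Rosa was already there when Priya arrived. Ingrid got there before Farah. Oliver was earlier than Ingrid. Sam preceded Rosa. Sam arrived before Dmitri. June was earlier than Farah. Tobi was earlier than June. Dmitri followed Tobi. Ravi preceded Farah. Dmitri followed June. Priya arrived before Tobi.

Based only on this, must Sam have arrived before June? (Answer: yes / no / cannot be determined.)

yes

Chain the constraints: Sam → Rosa → Priya → Tobi → June. Each link is directly stated, so Sam comes before June.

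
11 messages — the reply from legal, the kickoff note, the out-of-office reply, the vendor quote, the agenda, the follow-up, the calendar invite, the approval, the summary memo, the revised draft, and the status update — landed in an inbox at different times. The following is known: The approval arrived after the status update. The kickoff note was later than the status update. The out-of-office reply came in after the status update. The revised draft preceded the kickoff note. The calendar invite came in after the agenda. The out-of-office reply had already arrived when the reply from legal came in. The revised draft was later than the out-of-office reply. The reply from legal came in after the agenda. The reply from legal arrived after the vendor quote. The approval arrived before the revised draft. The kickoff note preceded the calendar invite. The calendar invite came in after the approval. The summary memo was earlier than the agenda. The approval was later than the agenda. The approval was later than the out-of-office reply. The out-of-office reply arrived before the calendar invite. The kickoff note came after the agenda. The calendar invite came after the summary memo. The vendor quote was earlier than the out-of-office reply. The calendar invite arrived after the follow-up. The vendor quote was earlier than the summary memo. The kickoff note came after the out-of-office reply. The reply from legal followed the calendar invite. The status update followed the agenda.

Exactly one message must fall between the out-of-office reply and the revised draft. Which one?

the approval

Tracing the constraints gives the out-of-office reply → the approval → the revised draft, so the approval sits after the out-of-office reply and before the revised draft.
No other message is forced both after the out-of-office reply and before the revised draft.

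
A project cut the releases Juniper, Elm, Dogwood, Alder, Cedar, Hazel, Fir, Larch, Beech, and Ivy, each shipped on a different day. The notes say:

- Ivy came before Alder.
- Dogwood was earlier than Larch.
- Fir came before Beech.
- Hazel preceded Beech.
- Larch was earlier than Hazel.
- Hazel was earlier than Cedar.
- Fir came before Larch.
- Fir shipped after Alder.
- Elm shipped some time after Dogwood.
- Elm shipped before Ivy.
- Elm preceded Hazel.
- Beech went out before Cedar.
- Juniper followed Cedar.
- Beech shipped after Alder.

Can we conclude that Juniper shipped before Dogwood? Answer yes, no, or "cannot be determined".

Tracing the constraints gives Dogwood → Elm → Hazel → Cedar → Juniper, so Dogwood must come before Juniper.
That means Juniper cannot be before Dogwood.

no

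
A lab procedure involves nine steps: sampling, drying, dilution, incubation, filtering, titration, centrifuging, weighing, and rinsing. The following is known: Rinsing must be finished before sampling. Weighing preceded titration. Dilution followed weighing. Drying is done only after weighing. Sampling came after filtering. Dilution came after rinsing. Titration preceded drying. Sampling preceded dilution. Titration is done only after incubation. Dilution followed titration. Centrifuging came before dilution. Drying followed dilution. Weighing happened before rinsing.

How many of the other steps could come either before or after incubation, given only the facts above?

5

Forced after incubation: dilution, drying, and titration.
That leaves centrifuging, filtering, rinsing, sampling, and weighing with no forced order relative to incubation — 5.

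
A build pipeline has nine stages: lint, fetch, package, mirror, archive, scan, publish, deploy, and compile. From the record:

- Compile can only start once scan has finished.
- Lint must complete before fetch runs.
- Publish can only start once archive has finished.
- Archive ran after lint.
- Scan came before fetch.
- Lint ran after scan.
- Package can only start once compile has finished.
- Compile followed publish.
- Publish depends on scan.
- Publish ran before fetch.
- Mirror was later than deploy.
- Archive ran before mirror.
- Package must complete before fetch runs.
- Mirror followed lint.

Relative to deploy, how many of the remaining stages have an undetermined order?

Forced after deploy: mirror.
That leaves archive, compile, fetch, lint, package, publish, and scan with no forced order relative to deploy — 7.

7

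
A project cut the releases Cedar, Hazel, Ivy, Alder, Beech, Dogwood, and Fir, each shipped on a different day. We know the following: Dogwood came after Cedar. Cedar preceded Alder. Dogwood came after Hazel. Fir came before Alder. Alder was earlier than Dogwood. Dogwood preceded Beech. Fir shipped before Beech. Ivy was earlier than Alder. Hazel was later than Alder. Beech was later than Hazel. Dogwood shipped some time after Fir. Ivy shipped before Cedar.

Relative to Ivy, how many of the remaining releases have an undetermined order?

1

Forced after Ivy: Alder, Beech, Cedar, Dogwood, and Hazel.
That leaves Fir with no forced order relative to Ivy — 1.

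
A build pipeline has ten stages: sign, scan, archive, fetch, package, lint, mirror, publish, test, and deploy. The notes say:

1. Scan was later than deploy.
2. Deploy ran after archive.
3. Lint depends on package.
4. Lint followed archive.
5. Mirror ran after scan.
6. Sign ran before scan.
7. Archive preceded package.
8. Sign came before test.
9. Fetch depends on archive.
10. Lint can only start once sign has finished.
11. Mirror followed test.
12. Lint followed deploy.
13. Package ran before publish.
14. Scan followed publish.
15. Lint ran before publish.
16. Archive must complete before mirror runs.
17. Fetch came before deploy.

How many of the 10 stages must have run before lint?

5

Directly stated before lint: archive, deploy, package, and sign.
Fetch reaches lint via fetch → deploy → lint.
No chain forces publish (or any of the others) ahead of lint.
That's archive, deploy, fetch, package, and sign — 5 in all.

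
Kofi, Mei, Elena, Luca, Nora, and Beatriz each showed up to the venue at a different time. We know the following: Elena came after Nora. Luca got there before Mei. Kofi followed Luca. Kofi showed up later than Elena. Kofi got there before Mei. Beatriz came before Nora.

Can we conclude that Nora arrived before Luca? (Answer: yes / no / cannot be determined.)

No chain of stated constraints runs from Nora to Luca, and none runs from Luca to Nora either.
So the relative order of Nora and Luca is not fixed by the given facts.

cannot be determined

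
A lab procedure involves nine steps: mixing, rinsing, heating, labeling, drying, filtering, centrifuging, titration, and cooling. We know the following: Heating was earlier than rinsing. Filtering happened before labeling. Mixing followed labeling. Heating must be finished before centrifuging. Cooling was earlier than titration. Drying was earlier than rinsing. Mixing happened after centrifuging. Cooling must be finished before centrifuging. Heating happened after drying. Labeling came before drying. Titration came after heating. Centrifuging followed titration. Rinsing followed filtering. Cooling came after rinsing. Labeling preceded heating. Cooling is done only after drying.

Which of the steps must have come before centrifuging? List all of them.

Directly stated before centrifuging: cooling, heating, and titration.
Drying reaches centrifuging via drying → cooling → centrifuging.
Filtering reaches centrifuging via filtering → rinsing → cooling → centrifuging.
Labeling reaches centrifuging via labeling → heating → centrifuging.
Likewise rinsing reaches centrifuging by chaining the stated constraints.
No chain forces mixing ahead of centrifuging.

cooling, drying, filtering, heating, labeling, rinsing, titration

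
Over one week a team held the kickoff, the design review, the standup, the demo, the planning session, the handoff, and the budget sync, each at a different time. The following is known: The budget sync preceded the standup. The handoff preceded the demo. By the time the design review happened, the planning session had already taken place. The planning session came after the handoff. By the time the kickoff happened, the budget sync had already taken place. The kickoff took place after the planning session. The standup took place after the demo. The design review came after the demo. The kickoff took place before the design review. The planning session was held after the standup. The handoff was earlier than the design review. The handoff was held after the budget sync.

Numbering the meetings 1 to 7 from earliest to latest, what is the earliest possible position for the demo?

3

The budget sync and the handoff must both come before the demo — 2 forced predecessors.
Nothing else is forced ahead of the demo, so its earliest slot is position 2 + 1 = 3.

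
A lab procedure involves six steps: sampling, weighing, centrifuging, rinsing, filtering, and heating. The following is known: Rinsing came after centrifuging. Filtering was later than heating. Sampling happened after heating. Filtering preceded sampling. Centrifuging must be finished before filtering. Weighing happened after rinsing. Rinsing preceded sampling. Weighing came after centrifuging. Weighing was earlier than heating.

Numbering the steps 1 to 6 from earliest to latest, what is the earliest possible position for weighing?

3

Centrifuging and rinsing must both come before weighing — 2 forced predecessors.
Nothing else is forced ahead of weighing, so its earliest slot is position 2 + 1 = 3.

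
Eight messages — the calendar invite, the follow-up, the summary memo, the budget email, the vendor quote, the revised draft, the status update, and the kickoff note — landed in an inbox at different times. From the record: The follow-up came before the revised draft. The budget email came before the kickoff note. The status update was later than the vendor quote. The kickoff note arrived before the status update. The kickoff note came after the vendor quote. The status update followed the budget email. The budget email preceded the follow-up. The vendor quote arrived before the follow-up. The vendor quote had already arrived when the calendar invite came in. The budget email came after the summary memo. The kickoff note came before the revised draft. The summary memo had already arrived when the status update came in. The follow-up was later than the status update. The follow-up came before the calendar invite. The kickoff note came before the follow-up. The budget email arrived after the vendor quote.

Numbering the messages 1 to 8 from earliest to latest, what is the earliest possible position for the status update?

The budget email, the kickoff note, the summary memo, and the vendor quote must all come before the status update — 4 forced predecessors.
Nothing else is forced ahead of the status update, so its earliest slot is position 4 + 1 = 5.

5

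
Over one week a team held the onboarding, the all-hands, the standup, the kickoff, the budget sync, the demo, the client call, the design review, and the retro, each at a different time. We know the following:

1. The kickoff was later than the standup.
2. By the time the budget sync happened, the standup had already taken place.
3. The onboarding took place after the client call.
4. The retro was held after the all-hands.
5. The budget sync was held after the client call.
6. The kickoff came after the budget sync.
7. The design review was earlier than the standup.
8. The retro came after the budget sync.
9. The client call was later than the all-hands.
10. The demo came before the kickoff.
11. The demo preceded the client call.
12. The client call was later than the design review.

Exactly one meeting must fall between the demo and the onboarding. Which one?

Tracing the constraints gives the demo → the client call → the onboarding, so the client call sits after the demo and before the onboarding.
No other meeting is forced both after the demo and before the onboarding.

the client call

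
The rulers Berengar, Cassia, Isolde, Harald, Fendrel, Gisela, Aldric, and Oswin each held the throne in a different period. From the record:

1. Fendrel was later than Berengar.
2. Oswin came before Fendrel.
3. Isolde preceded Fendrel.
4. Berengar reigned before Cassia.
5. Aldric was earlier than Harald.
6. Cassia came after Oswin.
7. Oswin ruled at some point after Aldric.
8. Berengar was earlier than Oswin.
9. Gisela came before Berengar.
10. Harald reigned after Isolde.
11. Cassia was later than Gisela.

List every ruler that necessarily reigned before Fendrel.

Aldric, Berengar, Gisela, Isolde, Oswin

Directly stated before Fendrel: Berengar, Isolde, and Oswin.
Aldric reaches Fendrel via Aldric → Oswin → Fendrel.
Gisela reaches Fendrel via Gisela → Berengar → Fendrel.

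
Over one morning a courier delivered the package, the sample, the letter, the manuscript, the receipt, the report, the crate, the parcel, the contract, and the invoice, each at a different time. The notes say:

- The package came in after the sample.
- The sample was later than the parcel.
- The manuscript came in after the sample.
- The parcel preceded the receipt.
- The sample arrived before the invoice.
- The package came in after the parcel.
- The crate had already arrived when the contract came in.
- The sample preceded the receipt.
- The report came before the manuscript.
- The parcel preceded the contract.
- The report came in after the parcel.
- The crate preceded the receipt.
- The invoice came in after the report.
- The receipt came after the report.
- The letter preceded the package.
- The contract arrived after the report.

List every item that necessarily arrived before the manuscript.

Directly stated before the manuscript: the report and the sample.
The parcel reaches the manuscript via the parcel → the sample → the manuscript.
No chain forces the letter (or any of the others) ahead of the manuscript.

the parcel, the report, the sample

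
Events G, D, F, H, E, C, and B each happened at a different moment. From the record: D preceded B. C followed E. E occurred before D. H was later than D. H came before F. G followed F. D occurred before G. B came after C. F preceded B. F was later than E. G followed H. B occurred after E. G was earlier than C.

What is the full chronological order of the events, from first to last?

E, D, H, F, G, C, B

The constraints fix every adjacent pair, so only one ordering works:
E → D → H → F → G → C → B.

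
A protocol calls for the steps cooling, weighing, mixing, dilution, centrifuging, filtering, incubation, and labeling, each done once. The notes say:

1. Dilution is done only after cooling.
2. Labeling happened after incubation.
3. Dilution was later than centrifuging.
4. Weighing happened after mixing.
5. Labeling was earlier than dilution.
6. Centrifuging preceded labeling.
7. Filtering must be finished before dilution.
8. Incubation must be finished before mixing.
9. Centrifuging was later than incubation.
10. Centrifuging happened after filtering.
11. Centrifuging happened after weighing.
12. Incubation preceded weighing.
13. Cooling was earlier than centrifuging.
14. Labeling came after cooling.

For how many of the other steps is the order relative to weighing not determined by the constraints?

2

Forced before weighing: incubation and mixing; forced after weighing: centrifuging, dilution, and labeling.
That leaves cooling and filtering with no forced order relative to weighing — 2.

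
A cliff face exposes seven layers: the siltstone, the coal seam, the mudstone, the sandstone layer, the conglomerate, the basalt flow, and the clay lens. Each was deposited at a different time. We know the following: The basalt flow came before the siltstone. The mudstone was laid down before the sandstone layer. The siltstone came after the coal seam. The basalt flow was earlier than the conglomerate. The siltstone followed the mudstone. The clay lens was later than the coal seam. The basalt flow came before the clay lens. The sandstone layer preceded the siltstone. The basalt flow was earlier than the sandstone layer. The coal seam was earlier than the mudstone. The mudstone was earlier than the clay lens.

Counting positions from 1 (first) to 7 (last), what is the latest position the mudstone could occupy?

4

The mudstone must come before the clay lens, the sandstone layer, and the siltstone — 3 layers forced after it.
Everything else can be placed before the mudstone in some valid order, so the mudstone can sit as late as position 7 − 3 = 4.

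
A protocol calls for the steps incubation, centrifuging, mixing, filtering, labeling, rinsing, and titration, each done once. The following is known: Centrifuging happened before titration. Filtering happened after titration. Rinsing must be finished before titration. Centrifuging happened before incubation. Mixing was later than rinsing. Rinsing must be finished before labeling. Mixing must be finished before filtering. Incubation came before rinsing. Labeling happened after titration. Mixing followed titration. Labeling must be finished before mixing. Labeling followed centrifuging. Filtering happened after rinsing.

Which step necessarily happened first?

centrifuging

Centrifuging has a chain of constraints placing it before every other step, so centrifuging must be first.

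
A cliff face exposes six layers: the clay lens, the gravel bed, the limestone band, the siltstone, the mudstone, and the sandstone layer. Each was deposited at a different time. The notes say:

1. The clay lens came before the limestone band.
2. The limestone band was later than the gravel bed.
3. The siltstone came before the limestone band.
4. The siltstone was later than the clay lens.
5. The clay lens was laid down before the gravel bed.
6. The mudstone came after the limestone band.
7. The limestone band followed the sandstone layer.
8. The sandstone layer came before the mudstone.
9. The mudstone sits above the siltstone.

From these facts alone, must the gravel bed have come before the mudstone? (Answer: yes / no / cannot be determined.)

yes

Chain the constraints: the gravel bed → the limestone band → the mudstone. Each link is directly stated, so the gravel bed comes before the mudstone.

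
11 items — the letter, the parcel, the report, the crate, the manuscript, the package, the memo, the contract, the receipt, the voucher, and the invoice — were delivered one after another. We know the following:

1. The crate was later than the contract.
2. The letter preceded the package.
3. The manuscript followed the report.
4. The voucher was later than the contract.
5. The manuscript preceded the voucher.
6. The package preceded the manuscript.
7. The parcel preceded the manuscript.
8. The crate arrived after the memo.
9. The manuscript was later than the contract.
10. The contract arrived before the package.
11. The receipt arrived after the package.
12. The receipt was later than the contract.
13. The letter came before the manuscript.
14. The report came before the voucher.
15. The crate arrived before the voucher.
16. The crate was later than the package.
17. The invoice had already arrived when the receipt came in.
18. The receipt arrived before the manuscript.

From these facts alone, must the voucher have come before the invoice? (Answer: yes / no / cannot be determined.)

no

Tracing the constraints gives the invoice → the receipt → the manuscript → the voucher, so the invoice must come before the voucher.
That means the voucher cannot be before the invoice.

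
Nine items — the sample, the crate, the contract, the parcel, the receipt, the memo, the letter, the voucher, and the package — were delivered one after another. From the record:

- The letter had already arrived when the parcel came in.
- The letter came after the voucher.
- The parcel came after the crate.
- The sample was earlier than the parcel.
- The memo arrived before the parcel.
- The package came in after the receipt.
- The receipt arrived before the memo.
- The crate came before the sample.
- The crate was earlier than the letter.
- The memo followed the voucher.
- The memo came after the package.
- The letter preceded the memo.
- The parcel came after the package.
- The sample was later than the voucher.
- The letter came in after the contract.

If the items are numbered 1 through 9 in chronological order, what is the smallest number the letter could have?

The contract, the crate, and the voucher must all come before the letter — 3 forced predecessors.
Nothing else is forced ahead of the letter, so its earliest slot is position 3 + 1 = 4.

4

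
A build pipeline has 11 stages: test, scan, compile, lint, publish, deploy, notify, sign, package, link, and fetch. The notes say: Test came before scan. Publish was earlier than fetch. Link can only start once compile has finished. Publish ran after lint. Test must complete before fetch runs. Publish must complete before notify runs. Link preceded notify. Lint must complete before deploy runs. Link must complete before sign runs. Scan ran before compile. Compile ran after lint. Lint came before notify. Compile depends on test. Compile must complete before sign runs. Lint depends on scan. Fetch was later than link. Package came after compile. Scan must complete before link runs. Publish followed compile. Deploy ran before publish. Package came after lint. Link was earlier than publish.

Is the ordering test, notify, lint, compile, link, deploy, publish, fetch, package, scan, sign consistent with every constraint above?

The constraints require lint before notify, but in the proposed sequence notify appears ahead of lint. That one violation is enough.

no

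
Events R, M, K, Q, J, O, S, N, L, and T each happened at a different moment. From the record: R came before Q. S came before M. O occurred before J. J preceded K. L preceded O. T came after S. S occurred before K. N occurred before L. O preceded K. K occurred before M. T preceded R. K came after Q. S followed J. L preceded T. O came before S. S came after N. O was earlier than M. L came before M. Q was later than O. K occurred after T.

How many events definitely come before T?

5

Directly stated before T: L and S.
J reaches T via J → S → T.
N reaches T via N → S → T.
O reaches T via O → S → T.
No chain forces K (or any of the others) ahead of T.
That's J, L, N, O, and S — 5 in all.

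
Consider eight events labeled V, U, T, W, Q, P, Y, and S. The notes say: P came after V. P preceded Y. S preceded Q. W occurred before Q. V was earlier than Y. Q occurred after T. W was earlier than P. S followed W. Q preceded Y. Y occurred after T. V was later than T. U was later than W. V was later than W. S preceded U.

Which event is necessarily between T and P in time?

Tracing the constraints gives T → V → P, so V sits after T and before P.
No other event is forced both after T and before P.

V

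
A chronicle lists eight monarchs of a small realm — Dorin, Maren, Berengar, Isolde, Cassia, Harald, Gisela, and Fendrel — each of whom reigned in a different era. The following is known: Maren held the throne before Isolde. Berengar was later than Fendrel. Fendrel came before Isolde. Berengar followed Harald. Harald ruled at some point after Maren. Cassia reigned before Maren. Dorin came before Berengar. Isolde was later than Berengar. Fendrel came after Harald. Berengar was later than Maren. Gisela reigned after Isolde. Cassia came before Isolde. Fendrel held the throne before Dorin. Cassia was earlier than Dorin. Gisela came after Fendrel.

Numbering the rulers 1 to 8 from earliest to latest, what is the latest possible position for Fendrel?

4

Fendrel must come before Berengar, Dorin, Gisela, and Isolde — 4 rulers forced after them.
Everything else can be placed before Fendrel in some valid order, so Fendrel can sit as late as position 8 − 4 = 4.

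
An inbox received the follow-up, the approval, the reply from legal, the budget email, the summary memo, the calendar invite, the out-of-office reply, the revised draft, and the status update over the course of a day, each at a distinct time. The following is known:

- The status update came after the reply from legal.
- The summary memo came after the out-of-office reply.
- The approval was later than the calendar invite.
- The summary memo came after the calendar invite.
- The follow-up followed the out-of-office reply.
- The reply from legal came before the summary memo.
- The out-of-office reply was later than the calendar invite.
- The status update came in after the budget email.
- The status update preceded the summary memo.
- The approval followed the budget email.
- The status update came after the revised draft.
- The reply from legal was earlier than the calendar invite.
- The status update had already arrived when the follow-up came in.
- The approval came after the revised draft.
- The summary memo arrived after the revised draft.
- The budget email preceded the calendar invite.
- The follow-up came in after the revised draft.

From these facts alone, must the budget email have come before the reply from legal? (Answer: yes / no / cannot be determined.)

No chain of stated constraints runs from the budget email to the reply from legal, and none runs from the reply from legal to the budget email either.
So the relative order of the budget email and the reply from legal is not fixed by the given facts.

cannot be determined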